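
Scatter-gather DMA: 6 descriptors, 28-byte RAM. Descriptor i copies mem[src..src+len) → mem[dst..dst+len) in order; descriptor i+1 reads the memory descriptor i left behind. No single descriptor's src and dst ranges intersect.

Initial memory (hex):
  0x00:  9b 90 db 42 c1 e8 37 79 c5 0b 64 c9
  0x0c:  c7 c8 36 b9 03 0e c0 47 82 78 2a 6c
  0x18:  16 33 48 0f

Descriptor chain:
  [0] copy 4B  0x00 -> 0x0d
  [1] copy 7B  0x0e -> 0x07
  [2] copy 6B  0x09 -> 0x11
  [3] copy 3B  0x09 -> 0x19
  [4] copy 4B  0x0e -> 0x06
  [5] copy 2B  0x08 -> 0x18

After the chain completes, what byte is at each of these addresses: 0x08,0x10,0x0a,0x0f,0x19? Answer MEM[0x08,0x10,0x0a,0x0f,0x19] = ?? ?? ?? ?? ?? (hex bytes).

MEM[0x08,0x10,0x0a,0x0f,0x19] = 42 42 0e db 42

#0 dst[0x0d+4] := {0x9b,0x90,0xdb,0x42}
#1 dst[0x07+7] := {0x90,0xdb,0x42,0x0e,0xc0,0x47,0x82}
#2 dst[0x11+6] := {0x42,0x0e,0xc0,0x47,0x82,0x90}
#3 dst[0x19+3] := {0x42,0x0e,0xc0}
#4 dst[0x06+4] := {0x90,0xdb,0x42,0x42}
#5 dst[0x18+2] := {0x42,0x42}
query mem[0x08]=0x42, mem[0x10]=0x42, mem[0x0a]=0x0e, mem[0x0f]=0xdb, mem[0x19]=0x42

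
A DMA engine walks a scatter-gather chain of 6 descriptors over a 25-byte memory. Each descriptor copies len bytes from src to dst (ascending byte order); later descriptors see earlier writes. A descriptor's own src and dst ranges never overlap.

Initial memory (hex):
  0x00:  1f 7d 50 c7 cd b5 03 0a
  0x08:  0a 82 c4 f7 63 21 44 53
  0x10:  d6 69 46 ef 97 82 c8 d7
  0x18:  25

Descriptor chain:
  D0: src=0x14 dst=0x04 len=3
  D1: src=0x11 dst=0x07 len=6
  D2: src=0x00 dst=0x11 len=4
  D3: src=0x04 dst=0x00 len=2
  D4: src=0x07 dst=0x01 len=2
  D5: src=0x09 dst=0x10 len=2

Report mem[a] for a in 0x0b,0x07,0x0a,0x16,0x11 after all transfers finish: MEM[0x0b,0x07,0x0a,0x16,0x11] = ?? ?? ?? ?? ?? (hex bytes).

D0: mem[0x04..0x06] <- [97 82 c8]
D1: mem[0x07..0x0c] <- [69 46 ef 97 82 c8]
D2: mem[0x11..0x14] <- [1f 7d 50 c7]
D3: mem[0x00..0x01] <- [97 82]
D4: mem[0x01..0x02] <- [69 46]
D5: mem[0x10..0x11] <- [ef 97]
query mem[0x0b]=0x82, mem[0x07]=0x69, mem[0x0a]=0x97, mem[0x16]=0xc8, mem[0x11]=0x97

MEM[0x0b,0x07,0x0a,0x16,0x11] = 82 69 97 c8 97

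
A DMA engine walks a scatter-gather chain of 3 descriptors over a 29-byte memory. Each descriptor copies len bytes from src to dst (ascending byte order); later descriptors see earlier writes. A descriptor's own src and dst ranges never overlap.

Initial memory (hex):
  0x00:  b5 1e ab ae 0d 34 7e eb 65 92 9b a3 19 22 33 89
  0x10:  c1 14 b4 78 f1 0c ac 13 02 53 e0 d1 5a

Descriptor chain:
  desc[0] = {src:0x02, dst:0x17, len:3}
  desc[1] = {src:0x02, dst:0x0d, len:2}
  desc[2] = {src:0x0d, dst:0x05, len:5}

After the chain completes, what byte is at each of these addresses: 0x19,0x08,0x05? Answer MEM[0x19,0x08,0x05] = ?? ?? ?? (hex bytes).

#0 dst[0x17+3] := {0xab,0xae,0x0d}
#1 dst[0x0d+2] := {0xab,0xae}
#2 dst[0x05+5] := {0xab,0xae,0x89,0xc1,0x14}
query mem[0x19]=0x0d, mem[0x08]=0xc1, mem[0x05]=0xab

MEM[0x19,0x08,0x05] = 0d c1 ab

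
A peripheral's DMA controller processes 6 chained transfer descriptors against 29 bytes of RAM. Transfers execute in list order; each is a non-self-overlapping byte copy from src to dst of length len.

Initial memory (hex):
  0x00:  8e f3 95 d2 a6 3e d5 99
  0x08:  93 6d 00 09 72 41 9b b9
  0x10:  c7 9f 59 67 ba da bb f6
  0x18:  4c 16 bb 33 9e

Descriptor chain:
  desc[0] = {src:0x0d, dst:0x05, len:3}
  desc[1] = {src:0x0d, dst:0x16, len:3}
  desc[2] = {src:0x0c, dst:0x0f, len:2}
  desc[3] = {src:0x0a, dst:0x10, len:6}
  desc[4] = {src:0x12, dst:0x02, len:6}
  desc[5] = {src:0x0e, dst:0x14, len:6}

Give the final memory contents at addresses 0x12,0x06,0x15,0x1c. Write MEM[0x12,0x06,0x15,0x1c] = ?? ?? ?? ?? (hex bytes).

  after D0: wrote 3B at 0x05 = 419bb9
  after D1: wrote 3B at 0x16 = 419bb9
  after D2: wrote 2B at 0x0f = 7241
  after D3: wrote 6B at 0x10 = 000972419b72
  after D4: wrote 6B at 0x02 = 72419b72419b
  after D5: wrote 6B at 0x14 = 9b7200097241
query mem[0x12]=0x72, mem[0x06]=0x41, mem[0x15]=0x72, mem[0x1c]=0x9e

MEM[0x12,0x06,0x15,0x1c] = 72 41 72 9e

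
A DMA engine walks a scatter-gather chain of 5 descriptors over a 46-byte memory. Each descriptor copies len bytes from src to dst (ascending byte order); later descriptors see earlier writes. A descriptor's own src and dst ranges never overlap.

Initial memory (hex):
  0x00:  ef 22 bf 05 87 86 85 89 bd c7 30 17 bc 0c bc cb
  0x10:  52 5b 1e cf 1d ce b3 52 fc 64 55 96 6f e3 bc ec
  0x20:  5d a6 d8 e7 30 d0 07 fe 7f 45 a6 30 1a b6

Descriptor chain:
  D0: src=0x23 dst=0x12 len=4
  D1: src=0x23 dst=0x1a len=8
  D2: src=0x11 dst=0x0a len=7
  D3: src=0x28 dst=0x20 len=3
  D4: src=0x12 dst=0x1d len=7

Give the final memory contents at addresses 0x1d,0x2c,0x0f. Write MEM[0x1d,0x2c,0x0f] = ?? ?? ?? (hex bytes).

#0 dst[0x12+4] := {0xe7,0x30,0xd0,0x07}
#1 dst[0x1a+8] := {0xe7,0x30,0xd0,0x07,0xfe,0x7f,0x45,0xa6}
#2 dst[0x0a+7] := {0x5b,0xe7,0x30,0xd0,0x07,0xb3,0x52}
#3 dst[0x20+3] := {0x7f,0x45,0xa6}
#4 dst[0x1d+7] := {0xe7,0x30,0xd0,0x07,0xb3,0x52,0xfc}
query mem[0x1d]=0xe7, mem[0x2c]=0x1a, mem[0x0f]=0xb3

MEM[0x1d,0x2c,0x0f] = e7 1a b3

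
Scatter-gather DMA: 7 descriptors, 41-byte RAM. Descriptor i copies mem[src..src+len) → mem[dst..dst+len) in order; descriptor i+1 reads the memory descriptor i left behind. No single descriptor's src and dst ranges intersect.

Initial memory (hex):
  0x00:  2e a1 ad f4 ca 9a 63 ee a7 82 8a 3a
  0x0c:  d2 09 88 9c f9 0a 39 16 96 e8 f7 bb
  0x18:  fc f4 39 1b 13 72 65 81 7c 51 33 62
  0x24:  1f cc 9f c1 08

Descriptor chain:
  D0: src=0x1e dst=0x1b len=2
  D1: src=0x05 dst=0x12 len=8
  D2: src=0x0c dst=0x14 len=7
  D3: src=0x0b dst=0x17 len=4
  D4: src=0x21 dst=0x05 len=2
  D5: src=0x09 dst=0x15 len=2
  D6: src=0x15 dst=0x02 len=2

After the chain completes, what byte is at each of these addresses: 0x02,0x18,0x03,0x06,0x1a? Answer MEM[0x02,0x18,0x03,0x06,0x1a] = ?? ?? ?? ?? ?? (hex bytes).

MEM[0x02,0x18,0x03,0x06,0x1a] = 82 d2 8a 33 88

#0 dst[0x1b+2] := {0x65,0x81}
#1 dst[0x12+8] := {0x9a,0x63,0xee,0xa7,0x82,0x8a,0x3a,0xd2}
#2 dst[0x14+7] := {0xd2,0x09,0x88,0x9c,0xf9,0x0a,0x9a}
#3 dst[0x17+4] := {0x3a,0xd2,0x09,0x88}
#4 dst[0x05+2] := {0x51,0x33}
#5 dst[0x15+2] := {0x82,0x8a}
#6 dst[0x02+2] := {0x82,0x8a}
query mem[0x02]=0x82, mem[0x18]=0xd2, mem[0x03]=0x8a, mem[0x06]=0x33, mem[0x1a]=0x88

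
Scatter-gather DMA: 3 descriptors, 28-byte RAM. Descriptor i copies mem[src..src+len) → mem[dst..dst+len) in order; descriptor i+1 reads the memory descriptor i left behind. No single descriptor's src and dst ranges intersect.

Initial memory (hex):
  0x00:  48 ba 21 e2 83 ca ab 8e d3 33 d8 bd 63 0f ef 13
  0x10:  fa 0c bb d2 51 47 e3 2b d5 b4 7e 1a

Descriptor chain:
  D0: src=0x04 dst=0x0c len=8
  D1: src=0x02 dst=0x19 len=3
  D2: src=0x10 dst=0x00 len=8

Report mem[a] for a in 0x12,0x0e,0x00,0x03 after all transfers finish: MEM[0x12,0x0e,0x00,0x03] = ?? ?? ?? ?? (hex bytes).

MEM[0x12,0x0e,0x00,0x03] = d8 ab d3 bd

D0: mem[0x0c..0x13] <- [83 ca ab 8e d3 33 d8 bd]
D1: mem[0x19..0x1b] <- [21 e2 83]
D2: mem[0x00..0x07] <- [d3 33 d8 bd 51 47 e3 2b]
query mem[0x12]=0xd8, mem[0x0e]=0xab, mem[0x00]=0xd3, mem[0x03]=0xbd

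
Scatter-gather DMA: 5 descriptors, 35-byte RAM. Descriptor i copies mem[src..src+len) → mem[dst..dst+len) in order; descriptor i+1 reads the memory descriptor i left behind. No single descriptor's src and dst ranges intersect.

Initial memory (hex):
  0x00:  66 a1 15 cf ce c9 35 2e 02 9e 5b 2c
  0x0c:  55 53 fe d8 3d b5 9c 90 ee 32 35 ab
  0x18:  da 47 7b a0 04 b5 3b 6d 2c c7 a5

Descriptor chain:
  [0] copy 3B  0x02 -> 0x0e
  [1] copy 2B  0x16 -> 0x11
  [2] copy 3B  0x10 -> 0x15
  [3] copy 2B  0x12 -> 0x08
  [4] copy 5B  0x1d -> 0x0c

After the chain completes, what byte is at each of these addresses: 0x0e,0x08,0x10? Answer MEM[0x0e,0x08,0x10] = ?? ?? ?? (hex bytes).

#0 dst[0x0e+3] := {0x15,0xcf,0xce}
#1 dst[0x11+2] := {0x35,0xab}
#2 dst[0x15+3] := {0xce,0x35,0xab}
#3 dst[0x08+2] := {0xab,0x90}
#4 dst[0x0c+5] := {0xb5,0x3b,0x6d,0x2c,0xc7}
query mem[0x0e]=0x6d, mem[0x08]=0xab, mem[0x10]=0xc7

MEM[0x0e,0x08,0x10] = 6d ab c7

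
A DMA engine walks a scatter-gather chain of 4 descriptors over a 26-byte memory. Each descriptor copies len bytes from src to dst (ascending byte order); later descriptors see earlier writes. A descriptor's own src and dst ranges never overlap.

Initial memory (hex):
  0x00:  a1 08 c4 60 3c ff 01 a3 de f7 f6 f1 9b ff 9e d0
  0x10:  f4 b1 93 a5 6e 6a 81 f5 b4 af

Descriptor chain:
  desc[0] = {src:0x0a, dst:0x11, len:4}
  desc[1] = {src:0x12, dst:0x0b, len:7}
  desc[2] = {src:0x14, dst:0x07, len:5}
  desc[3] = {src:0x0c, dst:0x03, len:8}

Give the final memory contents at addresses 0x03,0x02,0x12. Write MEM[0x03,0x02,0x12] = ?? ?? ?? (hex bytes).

MEM[0x03,0x02,0x12] = 9b c4 f1

  after D0: wrote 4B at 0x11 = f6f19bff
  after D1: wrote 7B at 0x0b = f19bff6a81f5b4
  after D2: wrote 5B at 0x07 = ff6a81f5b4
  after D3: wrote 8B at 0x03 = 9bff6a81f5b4f19b
query mem[0x03]=0x9b, mem[0x02]=0xc4, mem[0x12]=0xf1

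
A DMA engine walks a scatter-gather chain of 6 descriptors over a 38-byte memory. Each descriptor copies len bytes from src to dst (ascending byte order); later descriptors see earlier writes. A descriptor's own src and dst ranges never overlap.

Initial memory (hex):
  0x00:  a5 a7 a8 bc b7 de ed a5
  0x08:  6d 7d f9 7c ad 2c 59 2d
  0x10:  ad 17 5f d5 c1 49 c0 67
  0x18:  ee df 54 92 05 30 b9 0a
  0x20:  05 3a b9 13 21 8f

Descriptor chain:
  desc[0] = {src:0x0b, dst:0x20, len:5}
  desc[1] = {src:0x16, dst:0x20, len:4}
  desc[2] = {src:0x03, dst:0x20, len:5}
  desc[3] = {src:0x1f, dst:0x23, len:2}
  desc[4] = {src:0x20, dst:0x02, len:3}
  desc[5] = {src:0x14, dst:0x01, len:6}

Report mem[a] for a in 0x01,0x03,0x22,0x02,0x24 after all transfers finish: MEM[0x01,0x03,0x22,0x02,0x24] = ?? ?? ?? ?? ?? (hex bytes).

MEM[0x01,0x03,0x22,0x02,0x24] = c1 c0 de 49 bc

D0: mem[0x20..0x24] <- [7c ad 2c 59 2d]
D1: mem[0x20..0x23] <- [c0 67 ee df]
D2: mem[0x20..0x24] <- [bc b7 de ed a5]
D3: mem[0x23..0x24] <- [0a bc]
D4: mem[0x02..0x04] <- [bc b7 de]
D5: mem[0x01..0x06] <- [c1 49 c0 67 ee df]
query mem[0x01]=0xc1, mem[0x03]=0xc0, mem[0x22]=0xde, mem[0x02]=0x49, mem[0x24]=0xbc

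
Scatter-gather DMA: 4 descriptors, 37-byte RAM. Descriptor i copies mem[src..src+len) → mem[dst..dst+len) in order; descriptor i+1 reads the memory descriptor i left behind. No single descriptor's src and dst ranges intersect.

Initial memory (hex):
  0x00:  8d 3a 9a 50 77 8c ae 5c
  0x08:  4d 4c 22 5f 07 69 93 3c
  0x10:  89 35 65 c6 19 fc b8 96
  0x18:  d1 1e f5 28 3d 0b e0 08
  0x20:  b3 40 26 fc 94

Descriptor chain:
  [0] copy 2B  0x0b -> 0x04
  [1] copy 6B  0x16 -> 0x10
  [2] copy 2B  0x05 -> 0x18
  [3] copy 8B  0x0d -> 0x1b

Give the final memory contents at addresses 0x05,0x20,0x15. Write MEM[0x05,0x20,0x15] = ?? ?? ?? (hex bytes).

[0] 0x0b->0x04 len=2 : 5f 07
[1] 0x16->0x10 len=6 : b8 96 d1 1e f5 28
[2] 0x05->0x18 len=2 : 07 ae
[3] 0x0d->0x1b len=8 : 69 93 3c b8 96 d1 1e f5
query mem[0x05]=0x07, mem[0x20]=0xd1, mem[0x15]=0x28

MEM[0x05,0x20,0x15] = 07 d1 28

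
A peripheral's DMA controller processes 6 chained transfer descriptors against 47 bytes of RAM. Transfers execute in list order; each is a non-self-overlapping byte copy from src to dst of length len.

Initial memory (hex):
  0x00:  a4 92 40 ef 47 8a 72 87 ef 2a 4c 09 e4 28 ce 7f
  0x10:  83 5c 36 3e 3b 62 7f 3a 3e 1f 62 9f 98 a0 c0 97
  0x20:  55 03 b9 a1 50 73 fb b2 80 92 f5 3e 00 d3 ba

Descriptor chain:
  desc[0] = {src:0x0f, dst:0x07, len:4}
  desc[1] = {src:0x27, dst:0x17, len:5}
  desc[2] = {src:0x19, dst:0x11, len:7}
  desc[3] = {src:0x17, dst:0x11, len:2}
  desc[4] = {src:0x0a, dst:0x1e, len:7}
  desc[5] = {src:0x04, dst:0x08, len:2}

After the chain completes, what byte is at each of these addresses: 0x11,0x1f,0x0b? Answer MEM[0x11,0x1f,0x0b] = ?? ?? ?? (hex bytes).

MEM[0x11,0x1f,0x0b] = 97 09 09

D0: mem[0x07..0x0a] <- [7f 83 5c 36]
D1: mem[0x17..0x1b] <- [b2 80 92 f5 3e]
D2: mem[0x11..0x17] <- [92 f5 3e 98 a0 c0 97]
D3: mem[0x11..0x12] <- [97 80]
D4: mem[0x1e..0x24] <- [36 09 e4 28 ce 7f 83]
D5: mem[0x08..0x09] <- [47 8a]
query mem[0x11]=0x97, mem[0x1f]=0x09, mem[0x0b]=0x09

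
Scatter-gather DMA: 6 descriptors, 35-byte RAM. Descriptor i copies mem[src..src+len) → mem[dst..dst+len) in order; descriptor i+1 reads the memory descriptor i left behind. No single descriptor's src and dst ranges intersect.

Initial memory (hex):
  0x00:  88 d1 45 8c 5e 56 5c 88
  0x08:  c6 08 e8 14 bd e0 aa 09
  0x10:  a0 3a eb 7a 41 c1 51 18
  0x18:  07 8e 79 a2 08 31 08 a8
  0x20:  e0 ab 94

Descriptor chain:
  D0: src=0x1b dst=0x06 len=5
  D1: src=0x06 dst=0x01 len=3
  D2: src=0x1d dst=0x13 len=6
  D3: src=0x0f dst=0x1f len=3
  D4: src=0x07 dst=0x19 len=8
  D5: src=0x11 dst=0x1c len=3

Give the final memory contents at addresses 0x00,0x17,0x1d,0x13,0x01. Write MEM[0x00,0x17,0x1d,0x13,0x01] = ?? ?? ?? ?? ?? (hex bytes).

MEM[0x00,0x17,0x1d,0x13,0x01] = 88 ab eb 31 a2

#0 dst[0x06+5] := {0xa2,0x08,0x31,0x08,0xa8}
#1 dst[0x01+3] := {0xa2,0x08,0x31}
#2 dst[0x13+6] := {0x31,0x08,0xa8,0xe0,0xab,0x94}
#3 dst[0x1f+3] := {0x09,0xa0,0x3a}
#4 dst[0x19+8] := {0x08,0x31,0x08,0xa8,0x14,0xbd,0xe0,0xaa}
#5 dst[0x1c+3] := {0x3a,0xeb,0x31}
query mem[0x00]=0x88, mem[0x17]=0xab, mem[0x1d]=0xeb, mem[0x13]=0x31, mem[0x01]=0xa2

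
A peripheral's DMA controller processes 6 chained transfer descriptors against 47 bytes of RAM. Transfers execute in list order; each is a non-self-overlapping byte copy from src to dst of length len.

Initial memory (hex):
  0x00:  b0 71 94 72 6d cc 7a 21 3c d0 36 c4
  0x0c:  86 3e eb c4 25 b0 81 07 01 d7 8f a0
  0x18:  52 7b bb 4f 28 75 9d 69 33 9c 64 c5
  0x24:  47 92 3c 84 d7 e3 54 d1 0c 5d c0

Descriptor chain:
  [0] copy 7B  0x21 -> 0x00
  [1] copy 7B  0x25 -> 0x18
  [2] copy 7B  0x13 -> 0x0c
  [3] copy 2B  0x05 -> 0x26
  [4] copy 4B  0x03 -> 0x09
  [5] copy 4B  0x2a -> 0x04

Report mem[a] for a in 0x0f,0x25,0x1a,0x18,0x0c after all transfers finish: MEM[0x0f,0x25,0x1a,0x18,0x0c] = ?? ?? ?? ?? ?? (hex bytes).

MEM[0x0f,0x25,0x1a,0x18,0x0c] = 8f 92 84 92 84

#0 dst[0x00+7] := {0x9c,0x64,0xc5,0x47,0x92,0x3c,0x84}
#1 dst[0x18+7] := {0x92,0x3c,0x84,0xd7,0xe3,0x54,0xd1}
#2 dst[0x0c+7] := {0x07,0x01,0xd7,0x8f,0xa0,0x92,0x3c}
#3 dst[0x26+2] := {0x3c,0x84}
#4 dst[0x09+4] := {0x47,0x92,0x3c,0x84}
#5 dst[0x04+4] := {0x54,0xd1,0x0c,0x5d}
query mem[0x0f]=0x8f, mem[0x25]=0x92, mem[0x1a]=0x84, mem[0x18]=0x92, mem[0x0c]=0x84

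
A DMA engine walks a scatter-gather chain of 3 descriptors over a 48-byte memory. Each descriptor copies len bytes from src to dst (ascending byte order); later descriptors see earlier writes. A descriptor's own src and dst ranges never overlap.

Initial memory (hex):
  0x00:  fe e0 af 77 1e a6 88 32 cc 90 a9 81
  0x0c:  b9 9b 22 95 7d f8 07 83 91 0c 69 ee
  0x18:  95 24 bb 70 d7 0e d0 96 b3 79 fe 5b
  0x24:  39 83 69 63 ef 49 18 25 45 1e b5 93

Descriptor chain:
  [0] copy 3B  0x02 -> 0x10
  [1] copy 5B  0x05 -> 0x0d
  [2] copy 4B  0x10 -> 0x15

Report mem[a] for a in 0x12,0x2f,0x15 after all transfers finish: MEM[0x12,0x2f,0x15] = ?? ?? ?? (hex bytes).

MEM[0x12,0x2f,0x15] = 1e 93 cc

  after D0: wrote 3B at 0x10 = af771e
  after D1: wrote 5B at 0x0d = a68832cc90
  after D2: wrote 4B at 0x15 = cc901e83
query mem[0x12]=0x1e, mem[0x2f]=0x93, mem[0x15]=0xcc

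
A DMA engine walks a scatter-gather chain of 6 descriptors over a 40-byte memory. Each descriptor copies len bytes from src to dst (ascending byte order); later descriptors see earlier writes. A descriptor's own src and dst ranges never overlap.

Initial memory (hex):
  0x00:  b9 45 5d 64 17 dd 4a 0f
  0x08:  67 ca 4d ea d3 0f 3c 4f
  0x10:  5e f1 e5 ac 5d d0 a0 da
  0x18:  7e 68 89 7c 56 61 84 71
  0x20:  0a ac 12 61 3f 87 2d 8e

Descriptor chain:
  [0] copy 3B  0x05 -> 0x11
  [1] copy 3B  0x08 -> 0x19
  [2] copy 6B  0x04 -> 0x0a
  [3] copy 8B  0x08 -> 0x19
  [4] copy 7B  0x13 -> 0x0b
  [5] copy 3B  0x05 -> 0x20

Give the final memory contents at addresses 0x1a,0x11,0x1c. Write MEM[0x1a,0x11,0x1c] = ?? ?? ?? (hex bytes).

  after D0: wrote 3B at 0x11 = dd4a0f
  after D1: wrote 3B at 0x19 = 67ca4d
  after D2: wrote 6B at 0x0a = 17dd4a0f67ca
  after D3: wrote 8B at 0x19 = 67ca17dd4a0f67ca
  after D4: wrote 7B at 0x0b = 0f5dd0a0da7e67
  after D5: wrote 3B at 0x20 = dd4a0f
query mem[0x1a]=0xca, mem[0x11]=0x67, mem[0x1c]=0xdd

MEM[0x1a,0x11,0x1c] = ca 67 dd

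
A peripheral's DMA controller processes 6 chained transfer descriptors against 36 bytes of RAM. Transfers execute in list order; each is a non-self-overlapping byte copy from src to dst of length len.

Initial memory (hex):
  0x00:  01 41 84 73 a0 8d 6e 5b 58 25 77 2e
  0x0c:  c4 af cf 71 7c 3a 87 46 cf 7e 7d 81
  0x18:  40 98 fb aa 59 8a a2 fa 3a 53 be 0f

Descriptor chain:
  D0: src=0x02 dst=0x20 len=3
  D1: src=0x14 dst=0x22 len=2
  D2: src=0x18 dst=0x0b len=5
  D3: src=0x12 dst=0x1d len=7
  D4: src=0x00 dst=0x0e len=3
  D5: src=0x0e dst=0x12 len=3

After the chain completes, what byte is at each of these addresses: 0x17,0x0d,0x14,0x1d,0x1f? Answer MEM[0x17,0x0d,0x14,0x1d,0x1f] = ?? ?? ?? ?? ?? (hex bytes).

MEM[0x17,0x0d,0x14,0x1d,0x1f] = 81 fb 84 87 cf

#0 dst[0x20+3] := {0x84,0x73,0xa0}
#1 dst[0x22+2] := {0xcf,0x7e}
#2 dst[0x0b+5] := {0x40,0x98,0xfb,0xaa,0x59}
#3 dst[0x1d+7] := {0x87,0x46,0xcf,0x7e,0x7d,0x81,0x40}
#4 dst[0x0e+3] := {0x01,0x41,0x84}
#5 dst[0x12+3] := {0x01,0x41,0x84}
query mem[0x17]=0x81, mem[0x0d]=0xfb, mem[0x14]=0x84, mem[0x1d]=0x87, mem[0x1f]=0xcf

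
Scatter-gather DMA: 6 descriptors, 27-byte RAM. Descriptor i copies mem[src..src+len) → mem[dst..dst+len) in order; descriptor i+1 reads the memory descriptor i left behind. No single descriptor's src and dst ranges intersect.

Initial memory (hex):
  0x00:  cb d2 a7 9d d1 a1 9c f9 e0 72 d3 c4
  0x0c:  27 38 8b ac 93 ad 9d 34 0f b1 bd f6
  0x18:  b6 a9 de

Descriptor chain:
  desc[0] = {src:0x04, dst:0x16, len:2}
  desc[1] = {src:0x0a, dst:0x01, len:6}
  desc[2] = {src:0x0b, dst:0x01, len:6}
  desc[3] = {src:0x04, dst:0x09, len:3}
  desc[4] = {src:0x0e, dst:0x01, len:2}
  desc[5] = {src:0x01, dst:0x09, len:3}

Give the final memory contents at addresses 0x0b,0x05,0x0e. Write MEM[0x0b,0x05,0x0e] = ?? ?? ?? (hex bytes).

[0] 0x04->0x16 len=2 : d1 a1
[1] 0x0a->0x01 len=6 : d3 c4 27 38 8b ac
[2] 0x0b->0x01 len=6 : c4 27 38 8b ac 93
[3] 0x04->0x09 len=3 : 8b ac 93
[4] 0x0e->0x01 len=2 : 8b ac
[5] 0x01->0x09 len=3 : 8b ac 38
query mem[0x0b]=0x38, mem[0x05]=0xac, mem[0x0e]=0x8b

MEM[0x0b,0x05,0x0e] = 38 ac 8b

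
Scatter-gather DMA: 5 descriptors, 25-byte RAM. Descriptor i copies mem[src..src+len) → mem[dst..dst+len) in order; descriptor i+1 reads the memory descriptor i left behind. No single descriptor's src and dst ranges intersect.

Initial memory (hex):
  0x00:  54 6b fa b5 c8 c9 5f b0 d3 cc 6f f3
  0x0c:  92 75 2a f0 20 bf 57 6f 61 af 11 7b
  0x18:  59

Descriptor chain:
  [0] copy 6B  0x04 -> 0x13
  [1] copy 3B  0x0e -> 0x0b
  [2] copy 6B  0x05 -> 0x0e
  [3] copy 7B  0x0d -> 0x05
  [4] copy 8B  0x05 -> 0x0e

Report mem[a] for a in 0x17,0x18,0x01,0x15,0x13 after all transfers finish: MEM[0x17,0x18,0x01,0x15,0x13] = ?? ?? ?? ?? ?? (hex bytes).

MEM[0x17,0x18,0x01,0x15,0x13] = d3 cc 6b f0 cc

[0] 0x04->0x13 len=6 : c8 c9 5f b0 d3 cc
[1] 0x0e->0x0b len=3 : 2a f0 20
[2] 0x05->0x0e len=6 : c9 5f b0 d3 cc 6f
[3] 0x0d->0x05 len=7 : 20 c9 5f b0 d3 cc 6f
[4] 0x05->0x0e len=8 : 20 c9 5f b0 d3 cc 6f f0
query mem[0x17]=0xd3, mem[0x18]=0xcc, mem[0x01]=0x6b, mem[0x15]=0xf0, mem[0x13]=0xcc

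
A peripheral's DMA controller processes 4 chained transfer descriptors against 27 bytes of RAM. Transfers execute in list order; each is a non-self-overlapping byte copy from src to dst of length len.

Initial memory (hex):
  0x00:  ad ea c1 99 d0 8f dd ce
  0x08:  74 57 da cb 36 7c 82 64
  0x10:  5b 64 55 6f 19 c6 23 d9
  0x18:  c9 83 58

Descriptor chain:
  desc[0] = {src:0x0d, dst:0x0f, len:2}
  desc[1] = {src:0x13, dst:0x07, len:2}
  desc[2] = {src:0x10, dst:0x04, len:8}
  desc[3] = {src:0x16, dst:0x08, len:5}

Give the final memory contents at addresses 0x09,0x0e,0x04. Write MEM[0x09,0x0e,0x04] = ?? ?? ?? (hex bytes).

MEM[0x09,0x0e,0x04] = d9 82 82

D0: mem[0x0f..0x10] <- [7c 82]
D1: mem[0x07..0x08] <- [6f 19]
D2: mem[0x04..0x0b] <- [82 64 55 6f 19 c6 23 d9]
D3: mem[0x08..0x0c] <- [23 d9 c9 83 58]
query mem[0x09]=0xd9, mem[0x0e]=0x82, mem[0x04]=0x82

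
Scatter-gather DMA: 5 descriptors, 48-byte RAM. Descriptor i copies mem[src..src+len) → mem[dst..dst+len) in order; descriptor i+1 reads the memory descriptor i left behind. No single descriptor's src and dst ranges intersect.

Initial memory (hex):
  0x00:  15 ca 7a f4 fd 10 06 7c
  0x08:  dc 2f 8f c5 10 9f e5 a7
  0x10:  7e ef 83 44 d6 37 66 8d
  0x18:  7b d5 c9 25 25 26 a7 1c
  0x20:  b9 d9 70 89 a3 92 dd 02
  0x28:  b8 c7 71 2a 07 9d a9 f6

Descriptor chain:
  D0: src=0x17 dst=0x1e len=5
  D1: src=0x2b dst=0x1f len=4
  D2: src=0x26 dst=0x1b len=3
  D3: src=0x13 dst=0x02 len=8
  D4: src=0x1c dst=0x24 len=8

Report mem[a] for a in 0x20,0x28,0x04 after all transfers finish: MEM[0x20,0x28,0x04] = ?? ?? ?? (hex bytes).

#0 dst[0x1e+5] := {0x8d,0x7b,0xd5,0xc9,0x25}
#1 dst[0x1f+4] := {0x2a,0x07,0x9d,0xa9}
#2 dst[0x1b+3] := {0xdd,0x02,0xb8}
#3 dst[0x02+8] := {0x44,0xd6,0x37,0x66,0x8d,0x7b,0xd5,0xc9}
#4 dst[0x24+8] := {0x02,0xb8,0x8d,0x2a,0x07,0x9d,0xa9,0x89}
query mem[0x20]=0x07, mem[0x28]=0x07, mem[0x04]=0x37

MEM[0x20,0x28,0x04] = 07 07 37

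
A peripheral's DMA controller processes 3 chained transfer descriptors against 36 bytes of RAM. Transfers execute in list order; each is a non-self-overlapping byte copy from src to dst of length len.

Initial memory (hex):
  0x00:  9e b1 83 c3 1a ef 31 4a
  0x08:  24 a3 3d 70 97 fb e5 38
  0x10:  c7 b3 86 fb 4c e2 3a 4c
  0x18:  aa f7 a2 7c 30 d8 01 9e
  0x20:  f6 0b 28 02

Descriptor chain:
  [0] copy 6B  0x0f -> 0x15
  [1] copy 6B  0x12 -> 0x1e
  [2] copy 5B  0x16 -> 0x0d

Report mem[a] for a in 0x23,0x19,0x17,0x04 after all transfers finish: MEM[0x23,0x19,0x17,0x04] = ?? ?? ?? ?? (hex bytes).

D0: mem[0x15..0x1a] <- [38 c7 b3 86 fb 4c]
D1: mem[0x1e..0x23] <- [86 fb 4c 38 c7 b3]
D2: mem[0x0d..0x11] <- [c7 b3 86 fb 4c]
query mem[0x23]=0xb3, mem[0x19]=0xfb, mem[0x17]=0xb3, mem[0x04]=0x1a

MEM[0x23,0x19,0x17,0x04] = b3 fb b3 1a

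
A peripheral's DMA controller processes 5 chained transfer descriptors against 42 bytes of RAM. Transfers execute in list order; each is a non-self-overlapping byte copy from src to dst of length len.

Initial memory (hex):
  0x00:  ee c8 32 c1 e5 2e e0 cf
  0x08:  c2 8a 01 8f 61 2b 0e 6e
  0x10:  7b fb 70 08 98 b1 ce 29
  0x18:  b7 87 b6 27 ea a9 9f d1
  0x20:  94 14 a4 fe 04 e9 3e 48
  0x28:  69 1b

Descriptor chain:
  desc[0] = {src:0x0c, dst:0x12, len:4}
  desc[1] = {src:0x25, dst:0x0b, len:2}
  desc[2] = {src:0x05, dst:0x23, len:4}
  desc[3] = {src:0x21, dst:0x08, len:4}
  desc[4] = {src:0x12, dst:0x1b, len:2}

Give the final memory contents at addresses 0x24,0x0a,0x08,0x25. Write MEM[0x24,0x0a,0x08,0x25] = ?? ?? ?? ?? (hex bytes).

MEM[0x24,0x0a,0x08,0x25] = e0 2e 14 cf

  after D0: wrote 4B at 0x12 = 612b0e6e
  after D1: wrote 2B at 0x0b = e93e
  after D2: wrote 4B at 0x23 = 2ee0cfc2
  after D3: wrote 4B at 0x08 = 14a42ee0
  after D4: wrote 2B at 0x1b = 612b
query mem[0x24]=0xe0, mem[0x0a]=0x2e, mem[0x08]=0x14, mem[0x25]=0xcf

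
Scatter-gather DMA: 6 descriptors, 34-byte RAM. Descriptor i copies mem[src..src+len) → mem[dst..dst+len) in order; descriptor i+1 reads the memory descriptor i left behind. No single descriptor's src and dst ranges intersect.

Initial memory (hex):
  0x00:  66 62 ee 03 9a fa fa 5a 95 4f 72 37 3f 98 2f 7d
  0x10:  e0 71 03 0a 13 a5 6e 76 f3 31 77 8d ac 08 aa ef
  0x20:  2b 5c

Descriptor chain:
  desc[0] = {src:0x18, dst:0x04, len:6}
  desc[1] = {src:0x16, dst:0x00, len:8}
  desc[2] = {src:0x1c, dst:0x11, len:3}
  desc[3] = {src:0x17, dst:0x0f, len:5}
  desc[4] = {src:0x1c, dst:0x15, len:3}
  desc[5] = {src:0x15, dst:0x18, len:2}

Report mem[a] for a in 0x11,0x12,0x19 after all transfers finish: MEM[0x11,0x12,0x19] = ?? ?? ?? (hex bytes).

MEM[0x11,0x12,0x19] = 31 77 08

[0] 0x18->0x04 len=6 : f3 31 77 8d ac 08
[1] 0x16->0x00 len=8 : 6e 76 f3 31 77 8d ac 08
[2] 0x1c->0x11 len=3 : ac 08 aa
[3] 0x17->0x0f len=5 : 76 f3 31 77 8d
[4] 0x1c->0x15 len=3 : ac 08 aa
[5] 0x15->0x18 len=2 : ac 08
query mem[0x11]=0x31, mem[0x12]=0x77, mem[0x19]=0x08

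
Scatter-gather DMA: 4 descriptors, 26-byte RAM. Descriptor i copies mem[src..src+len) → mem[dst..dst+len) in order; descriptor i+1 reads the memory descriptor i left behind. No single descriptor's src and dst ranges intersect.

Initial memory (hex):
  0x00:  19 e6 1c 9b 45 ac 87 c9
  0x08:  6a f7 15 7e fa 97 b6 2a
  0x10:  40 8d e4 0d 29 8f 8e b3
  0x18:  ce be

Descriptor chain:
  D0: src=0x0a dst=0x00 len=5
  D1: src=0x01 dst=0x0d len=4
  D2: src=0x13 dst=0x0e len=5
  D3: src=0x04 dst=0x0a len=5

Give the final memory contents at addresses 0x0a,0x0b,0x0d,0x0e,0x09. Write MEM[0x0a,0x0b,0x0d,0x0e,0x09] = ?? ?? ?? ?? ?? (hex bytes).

  after D0: wrote 5B at 0x00 = 157efa97b6
  after D1: wrote 4B at 0x0d = 7efa97b6
  after D2: wrote 5B at 0x0e = 0d298f8eb3
  after D3: wrote 5B at 0x0a = b6ac87c96a
query mem[0x0a]=0xb6, mem[0x0b]=0xac, mem[0x0d]=0xc9, mem[0x0e]=0x6a, mem[0x09]=0xf7

MEM[0x0a,0x0b,0x0d,0x0e,0x09] = b6 ac c9 6a f7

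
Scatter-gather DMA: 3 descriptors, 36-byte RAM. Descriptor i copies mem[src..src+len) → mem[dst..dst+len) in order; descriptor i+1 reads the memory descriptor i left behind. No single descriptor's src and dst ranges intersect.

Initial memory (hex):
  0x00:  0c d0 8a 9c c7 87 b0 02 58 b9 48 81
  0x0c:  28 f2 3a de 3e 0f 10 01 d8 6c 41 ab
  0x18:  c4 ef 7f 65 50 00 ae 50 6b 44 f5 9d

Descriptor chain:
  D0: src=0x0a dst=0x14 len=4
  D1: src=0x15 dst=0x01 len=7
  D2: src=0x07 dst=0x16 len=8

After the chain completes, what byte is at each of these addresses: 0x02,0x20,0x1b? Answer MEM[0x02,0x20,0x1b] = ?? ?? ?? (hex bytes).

D0: mem[0x14..0x17] <- [48 81 28 f2]
D1: mem[0x01..0x07] <- [81 28 f2 c4 ef 7f 65]
D2: mem[0x16..0x1d] <- [65 58 b9 48 81 28 f2 3a]
query mem[0x02]=0x28, mem[0x20]=0x6b, mem[0x1b]=0x28

MEM[0x02,0x20,0x1b] = 28 6b 28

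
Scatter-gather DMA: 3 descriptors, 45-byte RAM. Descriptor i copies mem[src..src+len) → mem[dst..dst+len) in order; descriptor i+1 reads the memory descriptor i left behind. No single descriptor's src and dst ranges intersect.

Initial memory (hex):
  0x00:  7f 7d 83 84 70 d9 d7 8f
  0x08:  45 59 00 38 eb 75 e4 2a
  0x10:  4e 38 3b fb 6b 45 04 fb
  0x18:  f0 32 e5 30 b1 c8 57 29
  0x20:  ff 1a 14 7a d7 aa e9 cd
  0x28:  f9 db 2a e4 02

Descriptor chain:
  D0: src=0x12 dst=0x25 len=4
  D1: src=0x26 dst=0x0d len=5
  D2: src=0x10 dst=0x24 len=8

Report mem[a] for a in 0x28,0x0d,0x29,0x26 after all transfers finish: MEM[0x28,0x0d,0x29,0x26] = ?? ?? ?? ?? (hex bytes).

#0 dst[0x25+4] := {0x3b,0xfb,0x6b,0x45}
#1 dst[0x0d+5] := {0xfb,0x6b,0x45,0xdb,0x2a}
#2 dst[0x24+8] := {0xdb,0x2a,0x3b,0xfb,0x6b,0x45,0x04,0xfb}
query mem[0x28]=0x6b, mem[0x0d]=0xfb, mem[0x29]=0x45, mem[0x26]=0x3b

MEM[0x28,0x0d,0x29,0x26] = 6b fb 45 3b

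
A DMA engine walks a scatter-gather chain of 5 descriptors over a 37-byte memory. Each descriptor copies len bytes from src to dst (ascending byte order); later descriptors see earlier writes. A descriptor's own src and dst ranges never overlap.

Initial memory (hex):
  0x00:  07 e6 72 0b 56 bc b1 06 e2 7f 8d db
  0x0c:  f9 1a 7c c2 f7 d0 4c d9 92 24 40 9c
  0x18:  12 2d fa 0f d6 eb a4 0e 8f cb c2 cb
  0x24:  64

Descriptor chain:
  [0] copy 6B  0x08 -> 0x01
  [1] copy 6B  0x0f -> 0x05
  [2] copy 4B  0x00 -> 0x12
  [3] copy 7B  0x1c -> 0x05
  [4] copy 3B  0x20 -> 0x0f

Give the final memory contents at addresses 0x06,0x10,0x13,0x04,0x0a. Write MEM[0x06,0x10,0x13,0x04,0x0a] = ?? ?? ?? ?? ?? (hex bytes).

MEM[0x06,0x10,0x13,0x04,0x0a] = eb cb e2 db cb

D0: mem[0x01..0x06] <- [e2 7f 8d db f9 1a]
D1: mem[0x05..0x0a] <- [c2 f7 d0 4c d9 92]
D2: mem[0x12..0x15] <- [07 e2 7f 8d]
D3: mem[0x05..0x0b] <- [d6 eb a4 0e 8f cb c2]
D4: mem[0x0f..0x11] <- [8f cb c2]
query mem[0x06]=0xeb, mem[0x10]=0xcb, mem[0x13]=0xe2, mem[0x04]=0xdb, mem[0x0a]=0xcb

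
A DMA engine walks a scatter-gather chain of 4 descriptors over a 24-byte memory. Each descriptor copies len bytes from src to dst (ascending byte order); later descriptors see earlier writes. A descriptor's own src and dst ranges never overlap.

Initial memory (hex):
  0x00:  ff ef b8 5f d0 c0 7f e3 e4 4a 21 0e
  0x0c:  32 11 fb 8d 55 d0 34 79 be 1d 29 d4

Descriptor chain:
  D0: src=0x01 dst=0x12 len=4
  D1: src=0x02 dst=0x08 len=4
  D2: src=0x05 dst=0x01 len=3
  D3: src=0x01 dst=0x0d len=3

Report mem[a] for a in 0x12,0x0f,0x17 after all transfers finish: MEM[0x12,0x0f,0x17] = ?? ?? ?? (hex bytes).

MEM[0x12,0x0f,0x17] = ef e3 d4

D0: mem[0x12..0x15] <- [ef b8 5f d0]
D1: mem[0x08..0x0b] <- [b8 5f d0 c0]
D2: mem[0x01..0x03] <- [c0 7f e3]
D3: mem[0x0d..0x0f] <- [c0 7f e3]
query mem[0x12]=0xef, mem[0x0f]=0xe3, mem[0x17]=0xd4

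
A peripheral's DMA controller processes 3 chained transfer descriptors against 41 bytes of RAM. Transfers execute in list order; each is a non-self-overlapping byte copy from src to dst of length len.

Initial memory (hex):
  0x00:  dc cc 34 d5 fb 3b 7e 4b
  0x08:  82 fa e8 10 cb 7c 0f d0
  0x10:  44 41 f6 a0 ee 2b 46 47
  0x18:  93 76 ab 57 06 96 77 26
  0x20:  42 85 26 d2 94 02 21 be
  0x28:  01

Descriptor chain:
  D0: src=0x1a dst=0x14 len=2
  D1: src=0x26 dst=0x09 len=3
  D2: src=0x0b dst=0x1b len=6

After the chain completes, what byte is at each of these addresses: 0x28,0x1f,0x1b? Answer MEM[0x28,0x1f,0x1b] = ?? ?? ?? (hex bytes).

MEM[0x28,0x1f,0x1b] = 01 d0 01

#0 dst[0x14+2] := {0xab,0x57}
#1 dst[0x09+3] := {0x21,0xbe,0x01}
#2 dst[0x1b+6] := {0x01,0xcb,0x7c,0x0f,0xd0,0x44}
query mem[0x28]=0x01, mem[0x1f]=0xd0, mem[0x1b]=0x01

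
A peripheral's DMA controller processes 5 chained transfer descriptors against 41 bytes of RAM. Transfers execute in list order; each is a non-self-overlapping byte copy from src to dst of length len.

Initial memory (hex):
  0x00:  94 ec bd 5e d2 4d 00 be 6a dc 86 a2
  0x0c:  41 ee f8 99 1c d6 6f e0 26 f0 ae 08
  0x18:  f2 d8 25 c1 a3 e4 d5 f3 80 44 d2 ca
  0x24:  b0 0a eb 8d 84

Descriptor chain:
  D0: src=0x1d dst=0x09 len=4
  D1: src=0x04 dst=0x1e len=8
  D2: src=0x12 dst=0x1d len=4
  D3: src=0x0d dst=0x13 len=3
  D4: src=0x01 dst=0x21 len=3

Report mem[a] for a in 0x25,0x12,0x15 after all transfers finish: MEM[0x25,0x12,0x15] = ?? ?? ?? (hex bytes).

#0 dst[0x09+4] := {0xe4,0xd5,0xf3,0x80}
#1 dst[0x1e+8] := {0xd2,0x4d,0x00,0xbe,0x6a,0xe4,0xd5,0xf3}
#2 dst[0x1d+4] := {0x6f,0xe0,0x26,0xf0}
#3 dst[0x13+3] := {0xee,0xf8,0x99}
#4 dst[0x21+3] := {0xec,0xbd,0x5e}
query mem[0x25]=0xf3, mem[0x12]=0x6f, mem[0x15]=0x99

MEM[0x25,0x12,0x15] = f3 6f 99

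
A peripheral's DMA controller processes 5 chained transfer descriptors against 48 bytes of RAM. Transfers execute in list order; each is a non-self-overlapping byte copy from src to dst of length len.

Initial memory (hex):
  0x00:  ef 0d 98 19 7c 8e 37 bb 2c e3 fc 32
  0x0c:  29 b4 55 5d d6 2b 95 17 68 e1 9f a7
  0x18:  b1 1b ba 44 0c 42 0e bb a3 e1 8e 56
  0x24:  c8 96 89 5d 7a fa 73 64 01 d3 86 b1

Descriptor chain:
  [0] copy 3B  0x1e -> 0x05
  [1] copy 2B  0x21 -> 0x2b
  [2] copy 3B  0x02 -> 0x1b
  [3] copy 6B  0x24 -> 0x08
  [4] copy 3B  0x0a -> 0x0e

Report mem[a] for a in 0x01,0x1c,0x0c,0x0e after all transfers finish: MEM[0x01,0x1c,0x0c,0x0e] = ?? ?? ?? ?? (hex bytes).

#0 dst[0x05+3] := {0x0e,0xbb,0xa3}
#1 dst[0x2b+2] := {0xe1,0x8e}
#2 dst[0x1b+3] := {0x98,0x19,0x7c}
#3 dst[0x08+6] := {0xc8,0x96,0x89,0x5d,0x7a,0xfa}
#4 dst[0x0e+3] := {0x89,0x5d,0x7a}
query mem[0x01]=0x0d, mem[0x1c]=0x19, mem[0x0c]=0x7a, mem[0x0e]=0x89

MEM[0x01,0x1c,0x0c,0x0e] = 0d 19 7a 89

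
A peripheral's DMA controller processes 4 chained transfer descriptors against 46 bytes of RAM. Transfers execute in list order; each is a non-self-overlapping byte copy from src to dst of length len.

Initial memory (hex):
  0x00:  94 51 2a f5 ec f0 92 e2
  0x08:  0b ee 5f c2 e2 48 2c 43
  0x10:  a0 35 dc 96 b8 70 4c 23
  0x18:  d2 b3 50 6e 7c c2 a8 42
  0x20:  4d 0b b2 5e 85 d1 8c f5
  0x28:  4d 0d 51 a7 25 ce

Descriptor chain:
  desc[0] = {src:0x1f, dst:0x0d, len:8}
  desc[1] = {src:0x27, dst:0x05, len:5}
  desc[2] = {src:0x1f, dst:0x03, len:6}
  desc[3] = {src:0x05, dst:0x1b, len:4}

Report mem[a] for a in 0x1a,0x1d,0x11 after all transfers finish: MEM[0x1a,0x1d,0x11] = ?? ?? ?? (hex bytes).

MEM[0x1a,0x1d,0x11] = 50 5e 5e

[0] 0x1f->0x0d len=8 : 42 4d 0b b2 5e 85 d1 8c
[1] 0x27->0x05 len=5 : f5 4d 0d 51 a7
[2] 0x1f->0x03 len=6 : 42 4d 0b b2 5e 85
[3] 0x05->0x1b len=4 : 0b b2 5e 85
query mem[0x1a]=0x50, mem[0x1d]=0x5e, mem[0x11]=0x5e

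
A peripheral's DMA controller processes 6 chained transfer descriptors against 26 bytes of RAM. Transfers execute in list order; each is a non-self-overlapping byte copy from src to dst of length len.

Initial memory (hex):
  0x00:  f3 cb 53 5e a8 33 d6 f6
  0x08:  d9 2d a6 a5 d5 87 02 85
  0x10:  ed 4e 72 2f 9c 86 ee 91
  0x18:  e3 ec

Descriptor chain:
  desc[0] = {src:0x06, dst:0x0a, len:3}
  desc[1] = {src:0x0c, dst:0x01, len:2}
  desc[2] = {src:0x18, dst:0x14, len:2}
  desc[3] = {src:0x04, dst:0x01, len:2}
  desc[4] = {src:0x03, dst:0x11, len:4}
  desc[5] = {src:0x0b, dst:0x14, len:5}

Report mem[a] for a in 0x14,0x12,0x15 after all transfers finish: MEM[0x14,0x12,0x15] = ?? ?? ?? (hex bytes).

MEM[0x14,0x12,0x15] = f6 a8 d9

[0] 0x06->0x0a len=3 : d6 f6 d9
[1] 0x0c->0x01 len=2 : d9 87
[2] 0x18->0x14 len=2 : e3 ec
[3] 0x04->0x01 len=2 : a8 33
[4] 0x03->0x11 len=4 : 5e a8 33 d6
[5] 0x0b->0x14 len=5 : f6 d9 87 02 85
query mem[0x14]=0xf6, mem[0x12]=0xa8, mem[0x15]=0xd9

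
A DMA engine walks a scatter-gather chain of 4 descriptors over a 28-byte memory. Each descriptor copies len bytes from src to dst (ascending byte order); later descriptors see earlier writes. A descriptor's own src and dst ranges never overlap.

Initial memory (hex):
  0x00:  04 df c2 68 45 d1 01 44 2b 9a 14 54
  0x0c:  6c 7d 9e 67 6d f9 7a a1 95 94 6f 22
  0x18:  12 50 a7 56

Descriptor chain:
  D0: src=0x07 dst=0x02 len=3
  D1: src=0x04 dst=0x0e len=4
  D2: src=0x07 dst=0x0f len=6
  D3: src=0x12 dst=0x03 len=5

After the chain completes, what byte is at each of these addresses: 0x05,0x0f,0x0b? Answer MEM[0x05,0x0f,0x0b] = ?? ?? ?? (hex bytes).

MEM[0x05,0x0f,0x0b] = 6c 44 54

  after D0: wrote 3B at 0x02 = 442b9a
  after D1: wrote 4B at 0x0e = 9ad10144
  after D2: wrote 6B at 0x0f = 442b9a14546c
  after D3: wrote 5B at 0x03 = 14546c946f
query mem[0x05]=0x6c, mem[0x0f]=0x44, mem[0x0b]=0x54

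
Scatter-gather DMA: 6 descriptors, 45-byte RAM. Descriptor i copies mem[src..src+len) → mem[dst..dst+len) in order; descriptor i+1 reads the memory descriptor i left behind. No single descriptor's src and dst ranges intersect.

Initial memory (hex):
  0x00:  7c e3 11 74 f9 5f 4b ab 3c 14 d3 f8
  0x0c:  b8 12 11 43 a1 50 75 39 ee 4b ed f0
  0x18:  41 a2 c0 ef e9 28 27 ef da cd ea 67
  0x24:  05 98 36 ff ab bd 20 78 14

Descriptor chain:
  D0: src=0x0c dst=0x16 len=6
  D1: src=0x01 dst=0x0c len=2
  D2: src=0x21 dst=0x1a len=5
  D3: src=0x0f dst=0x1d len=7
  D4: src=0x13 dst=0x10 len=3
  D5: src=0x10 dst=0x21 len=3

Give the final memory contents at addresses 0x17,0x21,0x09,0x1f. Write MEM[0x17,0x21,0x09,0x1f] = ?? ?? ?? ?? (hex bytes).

MEM[0x17,0x21,0x09,0x1f] = 12 39 14 50

#0 dst[0x16+6] := {0xb8,0x12,0x11,0x43,0xa1,0x50}
#1 dst[0x0c+2] := {0xe3,0x11}
#2 dst[0x1a+5] := {0xcd,0xea,0x67,0x05,0x98}
#3 dst[0x1d+7] := {0x43,0xa1,0x50,0x75,0x39,0xee,0x4b}
#4 dst[0x10+3] := {0x39,0xee,0x4b}
#5 dst[0x21+3] := {0x39,0xee,0x4b}
query mem[0x17]=0x12, mem[0x21]=0x39, mem[0x09]=0x14, mem[0x1f]=0x50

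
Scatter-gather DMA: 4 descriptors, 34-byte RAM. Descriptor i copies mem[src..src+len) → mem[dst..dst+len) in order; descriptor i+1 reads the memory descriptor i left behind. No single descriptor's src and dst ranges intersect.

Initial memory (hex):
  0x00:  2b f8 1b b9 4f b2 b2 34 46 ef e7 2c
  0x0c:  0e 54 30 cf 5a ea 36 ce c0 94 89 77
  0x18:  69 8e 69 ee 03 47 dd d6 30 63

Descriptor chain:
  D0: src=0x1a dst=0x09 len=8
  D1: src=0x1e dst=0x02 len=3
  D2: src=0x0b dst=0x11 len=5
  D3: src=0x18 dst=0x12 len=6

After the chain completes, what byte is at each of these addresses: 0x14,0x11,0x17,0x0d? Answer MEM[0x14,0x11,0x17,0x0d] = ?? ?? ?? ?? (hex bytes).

#0 dst[0x09+8] := {0x69,0xee,0x03,0x47,0xdd,0xd6,0x30,0x63}
#1 dst[0x02+3] := {0xdd,0xd6,0x30}
#2 dst[0x11+5] := {0x03,0x47,0xdd,0xd6,0x30}
#3 dst[0x12+6] := {0x69,0x8e,0x69,0xee,0x03,0x47}
query mem[0x14]=0x69, mem[0x11]=0x03, mem[0x17]=0x47, mem[0x0d]=0xdd

MEM[0x14,0x11,0x17,0x0d] = 69 03 47 dd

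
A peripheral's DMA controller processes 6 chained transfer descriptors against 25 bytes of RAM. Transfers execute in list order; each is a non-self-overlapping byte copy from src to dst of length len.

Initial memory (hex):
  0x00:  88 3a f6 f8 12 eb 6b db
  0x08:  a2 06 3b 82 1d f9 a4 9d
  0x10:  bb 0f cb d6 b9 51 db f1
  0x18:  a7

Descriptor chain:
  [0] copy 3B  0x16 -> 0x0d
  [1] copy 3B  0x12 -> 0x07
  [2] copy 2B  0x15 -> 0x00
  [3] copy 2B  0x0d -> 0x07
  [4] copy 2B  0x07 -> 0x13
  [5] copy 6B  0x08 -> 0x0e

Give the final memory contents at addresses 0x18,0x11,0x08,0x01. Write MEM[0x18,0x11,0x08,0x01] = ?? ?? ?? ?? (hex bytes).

MEM[0x18,0x11,0x08,0x01] = a7 82 f1 db

  after D0: wrote 3B at 0x0d = dbf1a7
  after D1: wrote 3B at 0x07 = cbd6b9
  after D2: wrote 2B at 0x00 = 51db
  after D3: wrote 2B at 0x07 = dbf1
  after D4: wrote 2B at 0x13 = dbf1
  after D5: wrote 6B at 0x0e = f1b93b821ddb
query mem[0x18]=0xa7, mem[0x11]=0x82, mem[0x08]=0xf1, mem[0x01]=0xdb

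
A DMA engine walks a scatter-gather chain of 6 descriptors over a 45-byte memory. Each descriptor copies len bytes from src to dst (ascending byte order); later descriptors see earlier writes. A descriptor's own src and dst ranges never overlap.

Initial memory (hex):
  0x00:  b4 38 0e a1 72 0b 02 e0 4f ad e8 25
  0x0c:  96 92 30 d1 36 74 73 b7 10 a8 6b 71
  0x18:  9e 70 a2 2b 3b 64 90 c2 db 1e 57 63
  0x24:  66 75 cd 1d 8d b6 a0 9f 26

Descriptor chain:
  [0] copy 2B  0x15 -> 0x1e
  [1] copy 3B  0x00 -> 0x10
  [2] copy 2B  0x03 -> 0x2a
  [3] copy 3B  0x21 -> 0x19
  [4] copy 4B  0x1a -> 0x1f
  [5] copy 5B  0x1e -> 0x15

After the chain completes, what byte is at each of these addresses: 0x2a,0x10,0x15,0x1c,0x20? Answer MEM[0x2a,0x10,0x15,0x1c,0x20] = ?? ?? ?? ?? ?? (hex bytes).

[0] 0x15->0x1e len=2 : a8 6b
[1] 0x00->0x10 len=3 : b4 38 0e
[2] 0x03->0x2a len=2 : a1 72
[3] 0x21->0x19 len=3 : 1e 57 63
[4] 0x1a->0x1f len=4 : 57 63 3b 64
[5] 0x1e->0x15 len=5 : a8 57 63 3b 64
query mem[0x2a]=0xa1, mem[0x10]=0xb4, mem[0x15]=0xa8, mem[0x1c]=0x3b, mem[0x20]=0x63

MEM[0x2a,0x10,0x15,0x1c,0x20] = a1 b4 a8 3b 63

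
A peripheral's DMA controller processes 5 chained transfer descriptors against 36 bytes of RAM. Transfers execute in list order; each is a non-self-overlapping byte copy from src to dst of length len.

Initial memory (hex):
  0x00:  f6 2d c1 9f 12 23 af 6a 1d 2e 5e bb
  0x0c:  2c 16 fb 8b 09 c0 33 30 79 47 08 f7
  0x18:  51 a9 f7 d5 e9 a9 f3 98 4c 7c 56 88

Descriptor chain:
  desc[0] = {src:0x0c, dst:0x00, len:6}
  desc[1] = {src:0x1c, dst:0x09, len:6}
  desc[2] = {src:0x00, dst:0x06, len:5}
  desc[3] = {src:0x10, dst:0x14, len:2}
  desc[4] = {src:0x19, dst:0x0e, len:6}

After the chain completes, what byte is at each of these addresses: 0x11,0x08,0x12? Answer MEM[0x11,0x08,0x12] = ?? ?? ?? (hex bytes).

MEM[0x11,0x08,0x12] = e9 fb a9

#0 dst[0x00+6] := {0x2c,0x16,0xfb,0x8b,0x09,0xc0}
#1 dst[0x09+6] := {0xe9,0xa9,0xf3,0x98,0x4c,0x7c}
#2 dst[0x06+5] := {0x2c,0x16,0xfb,0x8b,0x09}
#3 dst[0x14+2] := {0x09,0xc0}
#4 dst[0x0e+6] := {0xa9,0xf7,0xd5,0xe9,0xa9,0xf3}
query mem[0x11]=0xe9, mem[0x08]=0xfb, mem[0x12]=0xa9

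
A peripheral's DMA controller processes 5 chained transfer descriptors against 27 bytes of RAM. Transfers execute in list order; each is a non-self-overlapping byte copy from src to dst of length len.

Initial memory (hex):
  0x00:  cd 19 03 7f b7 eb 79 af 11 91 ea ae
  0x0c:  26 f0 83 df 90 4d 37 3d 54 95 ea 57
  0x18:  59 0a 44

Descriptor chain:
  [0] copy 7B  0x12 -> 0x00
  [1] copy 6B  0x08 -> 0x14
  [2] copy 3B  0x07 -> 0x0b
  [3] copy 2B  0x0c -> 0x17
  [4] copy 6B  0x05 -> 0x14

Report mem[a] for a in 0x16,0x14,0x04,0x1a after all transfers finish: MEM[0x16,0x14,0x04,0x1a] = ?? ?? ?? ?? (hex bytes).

MEM[0x16,0x14,0x04,0x1a] = af 57 ea 44

  after D0: wrote 7B at 0x00 = 373d5495ea5759
  after D1: wrote 6B at 0x14 = 1191eaae26f0
  after D2: wrote 3B at 0x0b = af1191
  after D3: wrote 2B at 0x17 = 1191
  after D4: wrote 6B at 0x14 = 5759af1191ea
query mem[0x16]=0xaf, mem[0x14]=0x57, mem[0x04]=0xea, mem[0x1a]=0x44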